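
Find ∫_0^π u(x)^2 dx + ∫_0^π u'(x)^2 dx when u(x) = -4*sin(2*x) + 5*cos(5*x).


||u||_{H^1(0,π)}^2 = 4160/21 + 365*π

u'(x) = -25*sin(5*x) - 8*cos(2*x).
Expand u² and (u')² and integrate term by term on (0, π), using: for integers n ≥ 1, ∫_0^π sin²(nx) dx = ∫_0^π cos²(nx) dx = π/2; for n ≠ n', ∫_0^π sin(nx)sin(n'x) dx = ∫_0^π cos(nx)cos(n'x) dx = 0; and by product-to-sum, ∫_0^π sin(nx)cos(n'x) dx = ½∫_0^π [sin((n+n')x) + sin((n−n')x)] dx, which is 0 when n+n' is even and 2n/(n²−n'²) when n+n' is odd (it need not vanish on (0, π)).
  u² squared terms: (-4)²·∫sin(2x)² dx = 16·π/2 = 8*π;  (5)²·∫cos(5x)² dx = 25·π/2 = 25*π/2.
  u² cross terms: 2·(-4)·(5)·∫sin(2x)·cos(5x) dx = -40·(-4/21) = 160/21.
  So ∫_0^π u² dx = 8*π + 25*π/2 + 160/21 = 160/21 + 41*π/2.
  (u')² squared terms: (-25)²·∫sin(5x)² dx = 625·π/2 = 625*π/2;  (-8)²·∫cos(2x)² dx = 64·π/2 = 32*π.
  (u')² cross terms: 2·(-25)·(-8)·∫sin(5x)·cos(2x) dx = 400·(10/21) = 4000/21.
  So ∫_0^π (u')² dx = 625*π/2 + 32*π + 4000/21 = 4000/21 + 689*π/2.
||u||_{H^1}^2 = (160/21 + 41*π/2) + (4000/21 + 689*π/2) = 4160/21 + 365*π.


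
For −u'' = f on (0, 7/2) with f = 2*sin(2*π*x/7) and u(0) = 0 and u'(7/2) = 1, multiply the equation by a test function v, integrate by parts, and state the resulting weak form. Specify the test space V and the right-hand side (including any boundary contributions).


V = {v ∈ H^1(0, 7/2) : v(0) = 0} (test functions vanish at x = 0 where u is specified); weak form: ∫_0^7/2 u'v' dx = ∫_0^7/2 (2*sin(2*π*x/7)) v dx + v(7/2) for all v ∈ V.

Multiply both sides by a test function v and integrate from 0 to 7/2:
  ∫_0^7/2 −u''(x) v(x) dx = ∫_0^7/2 f(x) v(x) dx.
Integrate the LHS by parts once:
  ∫_0^7/2 −u'' v dx = −[u'(x) v(x)]_0^7/2 + ∫_0^7/2 u'(x) v'(x) dx.
Thus ∫_0^7/2 u'(x) v'(x) dx = ∫_0^7/2 f(x) v(x) dx + [u'(x) v(x)]_0^7/2.
Choose V so that boundary terms are either known or forced to vanish.
Mixed BC: u(0) = 0 (Dirichlet) and u'(7/2) = 1 (Neumann). Define V = {v ∈ H^1(0, 7/2) : v(0) = 0}. Then [u' v]_0^7/2 = u'(7/2)·v(7/2) − u'(0)·0 = v(7/2).
Weak formulation: find u (satisfying any essential BC) such that ∫_0^7/2 u'(x) v'(x) dx = ∫_0^7/2 f v dx + v(7/2) for all v ∈ V (Dirichlet at 0 absorbed into V; Neumann datum at x = 7/2 contributes the boundary term).
Substituting f(x) = 2*sin(2*π*x/7), the right-hand side is ∫_0^7/2 (2*sin(2*π*x/7)) v dx + v(7/2).


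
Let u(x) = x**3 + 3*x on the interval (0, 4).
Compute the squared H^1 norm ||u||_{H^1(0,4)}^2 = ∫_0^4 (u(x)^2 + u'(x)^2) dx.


||u||_{H^1}^2 = 42172/7

The H^1 norm (squared) on an interval (0, L) is
  ||u||_{H^1}^2 = ∫_0^L u(x)^2 dx + ∫_0^L u'(x)^2 dx.
Compute u'(x) = 3*x**2 + 3.
Then u(x)^2 = x**6 + 6*x**4 + 9*x**2 and u'(x)^2 = 9*x**4 + 18*x**2 + 9.
Integrate each monomial from 0 to 4 using ∫_0^4 c·x^n dx = c·4^(n+1)/(n+1):
  ∫_0^4 u(x)^2 dx = ∫_0^4 (x^6 + 6*x^4 + 9*x^2) dx. Term by term:
    ∫_0^4 x^6 dx = 16384/7;  ∫_0^4 6*x^4 dx = 6144/5;  ∫_0^4 9*x^2 dx = 192.
  Sum: 16384/7 + 6144/5 + 192 = 131648/35.
  ∫_0^4 u'(x)^2 dx = ∫_0^4 (9*x^4 + 18*x^2 + 9) dx. Term by term:
    ∫_0^4 9*x^4 dx = 9216/5;  ∫_0^4 18*x^2 dx = 384;  ∫_0^4 9 dx = 36.
  Sum: 9216/5 + 384 + 36 = 11316/5.
Adding: ||u||_{H^1}^2 = 131648/35 + 11316/5 = 42172/7.


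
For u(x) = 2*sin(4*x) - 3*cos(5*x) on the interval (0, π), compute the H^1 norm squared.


||u||_{H^1(0,π)}^2 = 832/3 + 151*π

u'(x) = 15*sin(5*x) + 8*cos(4*x).
Expand u² and (u')² and integrate term by term on (0, π), using: for integers n ≥ 1, ∫_0^π sin²(nx) dx = ∫_0^π cos²(nx) dx = π/2; for n ≠ n', ∫_0^π sin(nx)sin(n'x) dx = ∫_0^π cos(nx)cos(n'x) dx = 0; and by product-to-sum, ∫_0^π sin(nx)cos(n'x) dx = ½∫_0^π [sin((n+n')x) + sin((n−n')x)] dx, which is 0 when n+n' is even and 2n/(n²−n'²) when n+n' is odd (it need not vanish on (0, π)).
  u² squared terms: (-3)²·∫cos(5x)² dx = 9·π/2 = 9*π/2;  (2)²·∫sin(4x)² dx = 4·π/2 = 2*π.
  u² cross terms: 2·(-3)·(2)·∫cos(5x)·sin(4x) dx = -12·(-8/9) = 32/3.
  So ∫_0^π u² dx = 9*π/2 + 2*π + 32/3 = 32/3 + 13*π/2.
  (u')² squared terms: (8)²·∫cos(4x)² dx = 64·π/2 = 32*π;  (15)²·∫sin(5x)² dx = 225·π/2 = 225*π/2.
  (u')² cross terms: 2·(8)·(15)·∫cos(4x)·sin(5x) dx = 240·(10/9) = 800/3.
  So ∫_0^π (u')² dx = 32*π + 225*π/2 + 800/3 = 800/3 + 289*π/2.
||u||_{H^1}^2 = (32/3 + 13*π/2) + (800/3 + 289*π/2) = 832/3 + 151*π.


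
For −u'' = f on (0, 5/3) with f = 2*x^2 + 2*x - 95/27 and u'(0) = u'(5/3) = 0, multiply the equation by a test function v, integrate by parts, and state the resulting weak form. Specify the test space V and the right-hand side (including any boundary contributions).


V = H^1(0, 5/3) (no boundary constraint on v; u is determined up to an additive constant); weak form: ∫_0^5/3 u'v' dx = ∫_0^5/3 (2*x^2 + 2*x - 95/27) v dx for all v ∈ V.

Multiply both sides by a test function v and integrate from 0 to 5/3:
  ∫_0^5/3 −u''(x) v(x) dx = ∫_0^5/3 f(x) v(x) dx.
Integrate the LHS by parts once:
  ∫_0^5/3 −u'' v dx = −[u'(x) v(x)]_0^5/3 + ∫_0^5/3 u'(x) v'(x) dx.
Thus ∫_0^5/3 u'(x) v'(x) dx = ∫_0^5/3 f(x) v(x) dx + [u'(x) v(x)]_0^5/3.
Choose V so that boundary terms are either known or forced to vanish.
u has homogeneous Neumann: u'(0) = u'(5/3) = 0. So [u' v]_0^5/3 = 0·v(5/3) − 0·v(0) = 0 for any v; take V = H^1(0, 5/3).
Weak formulation: find u (satisfying any essential BC) such that ∫_0^5/3 u'(x) v'(x) dx = ∫_0^5/3 f v dx for all v ∈ V (homogeneous Neumann, so boundary terms vanish).
Substituting f(x) = 2*x^2 + 2*x - 95/27, the right-hand side is ∫_0^5/3 (2*x^2 + 2*x - 95/27) v dx.
Compatibility check (pure Neumann): taking v ≡ 1 ∈ V gives 0 = ∫_0^5/3 f dx + (0) − (0), i.e. ∫_0^5/3 f dx must equal u'(0) − u'(5/3) = 0. Indeed ∫_0^5/3 (2*x^2 + 2*x - 95/27) dx = 0, so the data are compatible. The solution is then unique only up to an additive constant (fix it e.g. by requiring ∫_0^5/3 u dx = 0).


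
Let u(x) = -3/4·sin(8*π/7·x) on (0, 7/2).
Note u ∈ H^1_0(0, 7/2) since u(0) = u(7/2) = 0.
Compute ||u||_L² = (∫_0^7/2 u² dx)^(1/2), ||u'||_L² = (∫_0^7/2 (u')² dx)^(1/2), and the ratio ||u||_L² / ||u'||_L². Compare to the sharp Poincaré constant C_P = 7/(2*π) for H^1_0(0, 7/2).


||u||_L² / ||u'||_L² = 7/(8*π) < C_P = 7/(2*π).

u(x) = -3/4·sin(8*π/7·x), so u'(x) = -6*π*cos(8*π*x/7)/7.
Writing u(x) = A·sin(kπx/L) with A = -3/4 and k = 4, use ∫_0^L sin²(kπx/L) dx = L/2 and ∫_0^L cos²(kπx/L) dx = L/2.
u² = 9/16·sin²(8*π/7·x) and (u')² = 36*π^2/49·cos²(8*π/7·x), and each of sin², cos² integrates to L/2 = 7/4 over (0, 7/2).
∫_0^7/2 u² dx = 63/64, so ||u||_L² = 3*sqrt(7)/8.
∫_0^7/2 (u')² dx = 9*π^2/7, so ||u'||_L² = 3*sqrt(7)*π/7.
Ratio ||u||_L² / ||u'||_L² = 7/(8*π).
Sharp Poincaré constant on H^1_0(0, 7/2) is C_P = L/π = 7/(2*π), achieved by sin(2*π/7·x).
This is the k = 4 harmonic; the ratio L/(kπ) is strictly less than C_P = L/π, consistent with the sharp inequality ||u||_L² ≤ C_P ||u'||_L².


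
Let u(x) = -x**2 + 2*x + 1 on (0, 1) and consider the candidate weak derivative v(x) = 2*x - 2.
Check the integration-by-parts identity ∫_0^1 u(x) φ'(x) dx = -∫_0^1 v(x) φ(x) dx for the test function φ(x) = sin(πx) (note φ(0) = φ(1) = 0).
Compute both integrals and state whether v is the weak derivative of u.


LHS = -2/π, RHS = 2/π. No, v is not the weak derivative of u.

u(x) = -x**2 + 2*x + 1, classical derivative u'(x) = 2 - 2*x.
φ(x) = sin(πx), so φ'(x) = π*cos(π*x).
Note φ(0) = φ(1) = 0, so the boundary term u·φ vanishes.
LHS = ∫_0^1 u(x) φ'(x) dx = ∫_0^1 (-π*x^2*cos(π*x) + 2*π*x*cos(π*x) + π*cos(π*x)) dx. Term by term:
  ∫_0^1 π*cos(π*x) dx = 0;  ∫_0^1 -π*x^2*cos(π*x) dx = 2/π;  ∫_0^1 2*π*x*cos(π*x) dx = -4/π.
Sum: 0 + 2/π − 4/π = -2/π.
So LHS = -2/π.
∫_0^1 v(x) φ(x) dx = ∫_0^1 (2*x*sin(π*x) - 2*sin(π*x)) dx. Term by term:
  ∫_0^1 -2*sin(π*x) dx = -4/π;  ∫_0^1 2*x*sin(π*x) dx = 2/π.
Sum: -4/π + 2/π = -2/π.
So RHS = -∫_0^1 v(x) φ(x) dx = 2/π.
LHS − RHS = -4/π ≠ 0, so the identity fails.
(For a valid weak derivative the identity must hold for EVERY test function, in particular this one. The failure shows v is NOT the weak derivative of u.)
Correct weak derivative would be u'(x) = 2 - 2*x.


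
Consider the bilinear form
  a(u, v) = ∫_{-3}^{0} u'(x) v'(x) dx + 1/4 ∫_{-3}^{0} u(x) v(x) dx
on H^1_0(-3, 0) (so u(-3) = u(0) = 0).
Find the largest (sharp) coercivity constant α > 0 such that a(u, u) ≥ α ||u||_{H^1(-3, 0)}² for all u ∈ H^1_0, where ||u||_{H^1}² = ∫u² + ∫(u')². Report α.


α = (9/4 + π^2)/(9 + π^2)

Coercivity of a(·,·) on H^1_0(-3, 0) means a(u, u) ≥ α ||u||_{H^1}² for every u ∈ H^1_0.
The interval has length L = 3, and Poincaré/coercivity depend only on L. Here a(u, u) = ∫(u')² + (1/4)·∫u².
Here 0 < c = 1/4 < 1. The condition a(u,u) ≥ α||u||_{H^1}² reads (1−α)∫(u')² ≥ (α−c)∫u². Any admissible α is ≤ 1 (rapidly oscillating u have ∫u²/∫(u')² → 0), and α = 1 would force 0 ≥ (1−c)∫u², impossible since c < 1; so 1−α > 0. By the sharp Poincaré inequality on H^1_0 of an interval of length L, ∫(u')² ≥ (π/L)²∫u² with equality for the first sine mode sin(π(x−x₀)/L) (x₀ the left endpoint), so the inequality holds for all u iff (1−α)(π/L)² ≥ α − c, i.e. α ≤ ((π/L)² + c)/((π/L)² + 1) = (1 + c(L/π)²)/(1 + (L/π)²). With (π/L)² = π^2/9 and c = 1/4, the largest admissible constant is α = ((π/L)² + c)/((π/L)² + 1).
Simplifying, α = (9/4 + π^2)/(9 + π^2).


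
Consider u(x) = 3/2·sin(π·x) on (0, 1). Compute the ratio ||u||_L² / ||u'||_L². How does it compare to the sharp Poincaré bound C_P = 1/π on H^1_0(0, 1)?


||u||_L² / ||u'||_L² = 1/π = C_P.

u(x) = 3/2·sin(π·x), so u'(x) = 3*π*cos(π*x)/2.
Writing u(x) = A·sin(kπx/L) with A = 3/2 and k = 1, use ∫_0^L sin²(kπx/L) dx = L/2 and ∫_0^L cos²(kπx/L) dx = L/2.
u² = 9/4·sin²(π·x) and (u')² = 9*π^2/4·cos²(π·x), and each of sin², cos² integrates to L/2 = 1/2 over (0, 1).
∫_0^1 u² dx = 9/8, so ||u||_L² = 3*sqrt(2)/4.
∫_0^1 (u')² dx = 9*π^2/8, so ||u'||_L² = 3*sqrt(2)*π/4.
Ratio ||u||_L² / ||u'||_L² = 1/π.
Sharp Poincaré constant on H^1_0(0, 1) is C_P = L/π = 1/π, achieved by sin(π·x).
This is the k = 1 eigenfunction (up to amplitude), so the ratio equals the sharp Poincaré constant exactly.


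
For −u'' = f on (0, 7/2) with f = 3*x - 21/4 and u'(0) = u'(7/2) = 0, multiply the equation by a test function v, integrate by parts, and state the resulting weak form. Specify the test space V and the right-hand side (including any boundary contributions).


V = H^1(0, 7/2) (no boundary constraint on v; u is determined up to an additive constant); weak form: ∫_0^7/2 u'v' dx = ∫_0^7/2 (3*x - 21/4) v dx for all v ∈ V.

Multiply both sides by a test function v and integrate from 0 to 7/2:
  ∫_0^7/2 −u''(x) v(x) dx = ∫_0^7/2 f(x) v(x) dx.
Integrate the LHS by parts once:
  ∫_0^7/2 −u'' v dx = −[u'(x) v(x)]_0^7/2 + ∫_0^7/2 u'(x) v'(x) dx.
Thus ∫_0^7/2 u'(x) v'(x) dx = ∫_0^7/2 f(x) v(x) dx + [u'(x) v(x)]_0^7/2.
Choose V so that boundary terms are either known or forced to vanish.
u has homogeneous Neumann: u'(0) = u'(7/2) = 0. So [u' v]_0^7/2 = 0·v(7/2) − 0·v(0) = 0 for any v; take V = H^1(0, 7/2).
Weak formulation: find u (satisfying any essential BC) such that ∫_0^7/2 u'(x) v'(x) dx = ∫_0^7/2 f v dx for all v ∈ V (homogeneous Neumann, so boundary terms vanish).
Substituting f(x) = 3*x - 21/4, the right-hand side is ∫_0^7/2 (3*x - 21/4) v dx.
Compatibility check (pure Neumann): taking v ≡ 1 ∈ V gives 0 = ∫_0^7/2 f dx + (0) − (0), i.e. ∫_0^7/2 f dx must equal u'(0) − u'(7/2) = 0. Indeed ∫_0^7/2 (3*x - 21/4) dx = 0, so the data are compatible. The solution is then unique only up to an additive constant (fix it e.g. by requiring ∫_0^7/2 u dx = 0).


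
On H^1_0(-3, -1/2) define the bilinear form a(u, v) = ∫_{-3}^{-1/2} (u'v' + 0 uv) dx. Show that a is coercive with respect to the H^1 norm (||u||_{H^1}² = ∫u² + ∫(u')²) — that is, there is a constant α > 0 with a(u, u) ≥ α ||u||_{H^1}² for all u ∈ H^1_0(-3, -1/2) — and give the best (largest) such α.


α = 4*π^2/(25 + 4*π^2)

Coercivity of a(·,·) on H^1_0(-3, -1/2) means a(u, u) ≥ α ||u||_{H^1}² for every u ∈ H^1_0.
The interval has length L = 5/2, and Poincaré/coercivity depend only on L. Here a(u, u) = ∫(u')² + (0)·∫u².
Here c = 0, so a(u,u) = ∫(u')² alone. The condition a(u,u) ≥ α||u||_{H^1}² reads (1−α)∫(u')² ≥ (α−c)∫u². Any admissible α is ≤ 1 (rapidly oscillating u have ∫u²/∫(u')² → 0), and α = 1 would force 0 ≥ (1−c)∫u², impossible since c < 1; so 1−α > 0. By the sharp Poincaré inequality on H^1_0 of an interval of length L, ∫(u')² ≥ (π/L)²∫u² with equality for the first sine mode sin(π(x−x₀)/L) (x₀ the left endpoint), so the inequality holds for all u iff (1−α)(π/L)² ≥ α − c, i.e. α ≤ ((π/L)² + c)/((π/L)² + 1) = (1 + c(L/π)²)/(1 + (L/π)²). (Direct route, valid since c ≤ 0: Poincaré gives c∫u² ≥ c(L/π)²∫(u')², so a(u,u) ≥ (1 + c(L/π)²)∫(u')², while ||u||_{H^1}² ≤ (1 + (L/π)²)∫(u')²; dividing yields the same α.) With (π/L)² = 4*π^2/25 and c = 0, the largest admissible constant is α = ((π/L)² + c)/((π/L)² + 1).
Simplifying, α = 4*π^2/(25 + 4*π^2).


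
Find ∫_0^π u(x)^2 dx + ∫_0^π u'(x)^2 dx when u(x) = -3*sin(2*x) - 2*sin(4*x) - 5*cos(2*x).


||u||_{H^1(0,π)}^2 = 119*π

u'(x) = 10*sin(2*x) - 6*cos(2*x) - 8*cos(4*x).
Expand u² and (u')² and integrate term by term on (0, π), using: for integers n ≥ 1, ∫_0^π sin²(nx) dx = ∫_0^π cos²(nx) dx = π/2; for n ≠ n', ∫_0^π sin(nx)sin(n'x) dx = ∫_0^π cos(nx)cos(n'x) dx = 0; and by product-to-sum, ∫_0^π sin(nx)cos(n'x) dx = ½∫_0^π [sin((n+n')x) + sin((n−n')x)] dx, which is 0 when n+n' is even and 2n/(n²−n'²) when n+n' is odd (it need not vanish on (0, π)).
  u² squared terms: (-5)²·∫cos(2x)² dx = 25·π/2 = 25*π/2;  (-3)²·∫sin(2x)² dx = 9·π/2 = 9*π/2;  (-2)²·∫sin(4x)² dx = 4·π/2 = 2*π.
  u² cross terms: 2·(-5)·(-3)·∫cos(2x)·sin(2x) dx = 30·(0) = 0;  2·(-5)·(-2)·∫cos(2x)·sin(4x) dx = 20·(0) = 0;  2·(-3)·(-2)·∫sin(2x)·sin(4x) dx = 12·(0) = 0.
  So ∫_0^π u² dx = 25*π/2 + 9*π/2 + 2*π + 0 + 0 + 0 = 19*π.
  (u')² squared terms: (-8)²·∫cos(4x)² dx = 64·π/2 = 32*π;  (-6)²·∫cos(2x)² dx = 36·π/2 = 18*π;  (10)²·∫sin(2x)² dx = 100·π/2 = 50*π.
  (u')² cross terms: 2·(-8)·(-6)·∫cos(4x)·cos(2x) dx = 96·(0) = 0;  2·(-8)·(10)·∫cos(4x)·sin(2x) dx = -160·(0) = 0;  2·(-6)·(10)·∫cos(2x)·sin(2x) dx = -120·(0) = 0.
  So ∫_0^π (u')² dx = 32*π + 18*π + 50*π + 0 + 0 + 0 = 100*π.
||u||_{H^1}^2 = (19*π) + (100*π) = 119*π.


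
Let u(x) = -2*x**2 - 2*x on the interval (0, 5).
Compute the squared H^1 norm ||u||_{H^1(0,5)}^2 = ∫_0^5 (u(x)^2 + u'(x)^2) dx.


||u||_{H^1}^2 = 14410/3

The H^1 norm (squared) on an interval (0, L) is
  ||u||_{H^1}^2 = ∫_0^L u(x)^2 dx + ∫_0^L u'(x)^2 dx.
Compute u'(x) = -4*x - 2.
Then u(x)^2 = 4*x**4 + 8*x**3 + 4*x**2 and u'(x)^2 = 16*x**2 + 16*x + 4.
Integrate each monomial from 0 to 5 using ∫_0^5 c·x^n dx = c·5^(n+1)/(n+1):
  ∫_0^5 u(x)^2 dx = ∫_0^5 (4*x^4 + 8*x^3 + 4*x^2) dx. Term by term:
    ∫_0^5 4*x^4 dx = 2500;  ∫_0^5 8*x^3 dx = 1250;  ∫_0^5 4*x^2 dx = 500/3.
  Sum: 2500 + 1250 + 500/3 = 11750/3.
  ∫_0^5 u'(x)^2 dx = ∫_0^5 (16*x^2 + 16*x + 4) dx. Term by term:
    ∫_0^5 16*x^2 dx = 2000/3;  ∫_0^5 16*x dx = 200;  ∫_0^5 4 dx = 20.
  Sum: 2000/3 + 200 + 20 = 2660/3.
Adding: ||u||_{H^1}^2 = 11750/3 + 2660/3 = 14410/3.


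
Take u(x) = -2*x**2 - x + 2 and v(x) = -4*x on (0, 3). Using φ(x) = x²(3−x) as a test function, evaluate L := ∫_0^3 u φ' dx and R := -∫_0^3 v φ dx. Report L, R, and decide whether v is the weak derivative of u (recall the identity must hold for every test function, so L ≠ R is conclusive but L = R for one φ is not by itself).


LHS = 1107/20, RHS = 243/5. No, v is not the weak derivative of u.

u(x) = -2*x**2 - x + 2, classical derivative u'(x) = -4*x - 1.
φ(x) = x²(3−x), so φ'(x) = 3*x*(2 - x).
Note φ(0) = φ(3) = 0, so the boundary term u·φ vanishes.
LHS = ∫_0^3 u(x) φ'(x) dx = ∫_0^3 (6*x^4 - 9*x^3 - 12*x^2 + 12*x) dx. Term by term:
  ∫_0^3 6*x^4 dx = 1458/5;  ∫_0^3 -9*x^3 dx = -729/4;  ∫_0^3 -12*x^2 dx = -108;
  ∫_0^3 12*x dx = 54.
Sum: 1458/5 − 729/4 − 108 + 54 = 1107/20.
So LHS = 1107/20.
∫_0^3 v(x) φ(x) dx = ∫_0^3 (4*x^4 - 12*x^3) dx. Term by term:
  ∫_0^3 4*x^4 dx = 972/5;  ∫_0^3 -12*x^3 dx = -243.
Sum: 972/5 − 243 = -243/5.
So RHS = -∫_0^3 v(x) φ(x) dx = 243/5.
LHS − RHS = 27/4 ≠ 0, so the identity fails.
(For a valid weak derivative the identity must hold for EVERY test function, in particular this one. The failure shows v is NOT the weak derivative of u.)
Correct weak derivative would be u'(x) = -4*x - 1.


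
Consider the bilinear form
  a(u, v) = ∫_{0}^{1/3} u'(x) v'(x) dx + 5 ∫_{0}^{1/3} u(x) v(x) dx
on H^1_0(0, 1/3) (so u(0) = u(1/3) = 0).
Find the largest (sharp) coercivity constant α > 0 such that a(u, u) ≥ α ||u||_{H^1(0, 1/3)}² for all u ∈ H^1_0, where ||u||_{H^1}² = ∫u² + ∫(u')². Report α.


α = 1

Coercivity of a(·,·) on H^1_0(0, 1/3) means a(u, u) ≥ α ||u||_{H^1}² for every u ∈ H^1_0.
The interval has length L = 1/3, and Poincaré/coercivity depend only on L. Here a(u, u) = ∫(u')² + (5)·∫u².
Here c = 5 ≥ 1, so a(u,u) = ∫(u')² + c∫u² ≥ ∫(u')² + ∫u² = ||u||_{H^1}², i.e. α = 1 works. No larger α is possible: a(u,u) ≥ α||u||_{H^1}² means (1−α)∫(u')² ≥ (α−c)∫u², and for the modes u_n = sin(nπ(x−x₀)/L) (x₀ the left endpoint) one has ∫u_n²/∫(u_n')² = (L/(nπ))² → 0, so a(u_n,u_n)/||u_n||_{H^1}² → 1. Hence the optimal constant is α = 1.
Therefore α = 1.


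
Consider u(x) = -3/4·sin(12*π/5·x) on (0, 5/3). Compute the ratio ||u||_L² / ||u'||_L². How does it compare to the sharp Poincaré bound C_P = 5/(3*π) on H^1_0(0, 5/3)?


||u||_L² / ||u'||_L² = 5/(12*π) < C_P = 5/(3*π).

u(x) = -3/4·sin(12*π/5·x), so u'(x) = -9*π*cos(12*π*x/5)/5.
Writing u(x) = A·sin(kπx/L) with A = -3/4 and k = 4, use ∫_0^L sin²(kπx/L) dx = L/2 and ∫_0^L cos²(kπx/L) dx = L/2.
u² = 9/16·sin²(12*π/5·x) and (u')² = 81*π^2/25·cos²(12*π/5·x), and each of sin², cos² integrates to L/2 = 5/6 over (0, 5/3).
∫_0^5/3 u² dx = 15/32, so ||u||_L² = sqrt(30)/8.
∫_0^5/3 (u')² dx = 27*π^2/10, so ||u'||_L² = 3*sqrt(30)*π/10.
Ratio ||u||_L² / ||u'||_L² = 5/(12*π).
Sharp Poincaré constant on H^1_0(0, 5/3) is C_P = L/π = 5/(3*π), achieved by sin(3*π/5·x).
This is the k = 4 harmonic; the ratio L/(kπ) is strictly less than C_P = L/π, consistent with the sharp inequality ||u||_L² ≤ C_P ||u'||_L².


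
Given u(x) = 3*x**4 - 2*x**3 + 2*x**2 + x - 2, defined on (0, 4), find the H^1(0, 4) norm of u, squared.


||u||_{H^1}^2 = 9711620/21

The H^1 norm (squared) on an interval (0, L) is
  ||u||_{H^1}^2 = ∫_0^L u(x)^2 dx + ∫_0^L u'(x)^2 dx.
Compute u'(x) = 12*x**3 - 6*x**2 + 4*x + 1.
Then u(x)^2 = 9*x**8 - 12*x**7 + 16*x**6 - 2*x**5 - 12*x**4 + 12*x**3 - 7*x**2 - 4*x + 4 and u'(x)^2 = 144*x**6 - 144*x**5 + 132*x**4 - 24*x**3 + 4*x**2 + 8*x + 1.
Integrate each monomial from 0 to 4 using ∫_0^4 c·x^n dx = c·4^(n+1)/(n+1):
  ∫_0^4 u(x)^2 dx = ∫_0^4 (9*x^8 - 12*x^7 + 16*x^6 - 2*x^5 - 12*x^4 + 12*x^3 - 7*x^2 - 4*x + 4) dx. Term by term:
    ∫_0^4 9*x^8 dx = 262144;  ∫_0^4 -12*x^7 dx = -98304;  ∫_0^4 16*x^6 dx = 262144/7;
    ∫_0^4 -2*x^5 dx = -4096/3;  ∫_0^4 -12*x^4 dx = -12288/5;  ∫_0^4 12*x^3 dx = 768;
    ∫_0^4 -7*x^2 dx = -448/3;  ∫_0^4 -4*x dx = -32;  ∫_0^4 4 dx = 16.
  Sum: 262144 − 98304 + 262144/7 − 4096/3 − 12288/5 + 768 − 448/3 − 32 + 16 = 20797232/105.
  ∫_0^4 u'(x)^2 dx = ∫_0^4 (144*x^6 - 144*x^5 + 132*x^4 - 24*x^3 + 4*x^2 + 8*x + 1) dx. Term by term:
    ∫_0^4 144*x^6 dx = 2359296/7;  ∫_0^4 -144*x^5 dx = -98304;  ∫_0^4 132*x^4 dx = 135168/5;
    ∫_0^4 -24*x^3 dx = -1536;  ∫_0^4 4*x^2 dx = 256/3;  ∫_0^4 8*x dx = 64;
    ∫_0^4 1 dx = 4.
  Sum: 2359296/7 − 98304 + 135168/5 − 1536 + 256/3 + 64 + 4 = 27760868/105.
Adding: ||u||_{H^1}^2 = 20797232/105 + 27760868/105 = 9711620/21.


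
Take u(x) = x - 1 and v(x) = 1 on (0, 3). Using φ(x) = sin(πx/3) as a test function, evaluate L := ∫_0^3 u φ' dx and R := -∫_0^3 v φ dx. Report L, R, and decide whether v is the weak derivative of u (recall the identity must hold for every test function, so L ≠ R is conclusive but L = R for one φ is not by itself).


LHS = -6/π, RHS = -6/π. Yes, v = u' weakly.

u(x) = x - 1, classical derivative u'(x) = 1.
φ(x) = sin(πx/3), so φ'(x) = π*cos(π*x/3)/3.
Note φ(0) = φ(3) = 0, so the boundary term u·φ vanishes.
LHS = ∫_0^3 u(x) φ'(x) dx = ∫_0^3 (π*x*cos(π*x/3)/3 - π*cos(π*x/3)/3) dx. Term by term:
  ∫_0^3 -π*cos(π*x/3)/3 dx = 0;  ∫_0^3 π*x*cos(π*x/3)/3 dx = -6/π.
Sum: 0 − 6/π = -6/π.
So LHS = -6/π.
∫_0^3 v(x) φ(x) dx = ∫_0^3 (sin(π*x/3)) dx. Term by term:
  ∫_0^3 sin(π*x/3) dx = 6/π.
So RHS = -∫_0^3 v(x) φ(x) dx = -6/π.
LHS = RHS, so the identity holds for this test φ.
Moreover u is smooth here and v(x) = u'(x) = 1 pointwise, so the identity holds for every test function. Hence v is the weak derivative of u.


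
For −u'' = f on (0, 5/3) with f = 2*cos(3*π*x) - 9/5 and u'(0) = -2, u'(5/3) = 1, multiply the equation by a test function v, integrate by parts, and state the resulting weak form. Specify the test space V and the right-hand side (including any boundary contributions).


V = H^1(0, 5/3) (v unrestricted at boundary; u is determined up to an additive constant); weak form: ∫_0^5/3 u'v' dx = ∫_0^5/3 (2*cos(3*π*x) - 9/5) v dx + v(5/3) + 2·v(0) for all v ∈ V.

Multiply both sides by a test function v and integrate from 0 to 5/3:
  ∫_0^5/3 −u''(x) v(x) dx = ∫_0^5/3 f(x) v(x) dx.
Integrate the LHS by parts once:
  ∫_0^5/3 −u'' v dx = −[u'(x) v(x)]_0^5/3 + ∫_0^5/3 u'(x) v'(x) dx.
Thus ∫_0^5/3 u'(x) v'(x) dx = ∫_0^5/3 f(x) v(x) dx + [u'(x) v(x)]_0^5/3.
Choose V so that boundary terms are either known or forced to vanish.
u has inhomogeneous Neumann u'(0) = -2, u'(5/3) = 1. [u' v]_0^5/3 = (1)·v(5/3) − (-2)·v(0) = v(5/3) + 2·v(0). Take V = H^1(0, 5/3); boundary term becomes part of RHS.
Weak formulation: find u (satisfying any essential BC) such that ∫_0^5/3 u'(x) v'(x) dx = ∫_0^5/3 f v dx + v(5/3) + 2·v(0) for all v ∈ V (Neumann data are natural BCs: they enter the RHS as boundary terms).
Substituting f(x) = 2*cos(3*π*x) - 9/5, the right-hand side is ∫_0^5/3 (2*cos(3*π*x) - 9/5) v dx + v(5/3) + 2·v(0).
Compatibility check (pure Neumann): taking v ≡ 1 ∈ V gives 0 = ∫_0^5/3 f dx + (1) − (-2), i.e. ∫_0^5/3 f dx must equal u'(0) − u'(5/3) = -3. Indeed ∫_0^5/3 (2*cos(3*π*x) - 9/5) dx = -3, so the data are compatible. The solution is then unique only up to an additive constant (fix it e.g. by requiring ∫_0^5/3 u dx = 0).


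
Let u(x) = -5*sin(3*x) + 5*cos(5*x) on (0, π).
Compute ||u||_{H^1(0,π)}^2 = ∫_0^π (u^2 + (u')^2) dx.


||u||_{H^1(0,π)}^2 = 450*π

u'(x) = -25*sin(5*x) - 15*cos(3*x).
Expand u² and (u')² and integrate term by term on (0, π), using: for integers n ≥ 1, ∫_0^π sin²(nx) dx = ∫_0^π cos²(nx) dx = π/2; for n ≠ n', ∫_0^π sin(nx)sin(n'x) dx = ∫_0^π cos(nx)cos(n'x) dx = 0; and by product-to-sum, ∫_0^π sin(nx)cos(n'x) dx = ½∫_0^π [sin((n+n')x) + sin((n−n')x)] dx, which is 0 when n+n' is even and 2n/(n²−n'²) when n+n' is odd (it need not vanish on (0, π)).
  u² squared terms: (-5)²·∫sin(3x)² dx = 25·π/2 = 25*π/2;  (5)²·∫cos(5x)² dx = 25·π/2 = 25*π/2.
  u² cross terms: 2·(-5)·(5)·∫sin(3x)·cos(5x) dx = -50·(0) = 0.
  So ∫_0^π u² dx = 25*π/2 + 25*π/2 + 0 = 25*π.
  (u')² squared terms: (-25)²·∫sin(5x)² dx = 625·π/2 = 625*π/2;  (-15)²·∫cos(3x)² dx = 225·π/2 = 225*π/2.
  (u')² cross terms: 2·(-25)·(-15)·∫sin(5x)·cos(3x) dx = 750·(0) = 0.
  So ∫_0^π (u')² dx = 625*π/2 + 225*π/2 + 0 = 425*π.
||u||_{H^1}^2 = (25*π) + (425*π) = 450*π.


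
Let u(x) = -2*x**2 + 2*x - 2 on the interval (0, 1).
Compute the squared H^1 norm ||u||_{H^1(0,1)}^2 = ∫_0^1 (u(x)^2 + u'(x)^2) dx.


||u||_{H^1}^2 = 62/15

The H^1 norm (squared) on an interval (0, L) is
  ||u||_{H^1}^2 = ∫_0^L u(x)^2 dx + ∫_0^L u'(x)^2 dx.
Compute u'(x) = 2 - 4*x.
Then u(x)^2 = 4*x**4 - 8*x**3 + 12*x**2 - 8*x + 4 and u'(x)^2 = 16*x**2 - 16*x + 4.
Integrate each monomial from 0 to 1 using ∫_0^1 c·x^n dx = c·1^(n+1)/(n+1):
  ∫_0^1 u(x)^2 dx = ∫_0^1 (4*x^4 - 8*x^3 + 12*x^2 - 8*x + 4) dx. Term by term:
    ∫_0^1 4*x^4 dx = 4/5;  ∫_0^1 -8*x^3 dx = -2;  ∫_0^1 12*x^2 dx = 4;
    ∫_0^1 -8*x dx = -4;  ∫_0^1 4 dx = 4.
  Sum: 4/5 − 2 + 4 − 4 + 4 = 14/5.
  ∫_0^1 u'(x)^2 dx = ∫_0^1 (16*x^2 - 16*x + 4) dx. Term by term:
    ∫_0^1 16*x^2 dx = 16/3;  ∫_0^1 -16*x dx = -8;  ∫_0^1 4 dx = 4.
  Sum: 16/3 − 8 + 4 = 4/3.
Adding: ||u||_{H^1}^2 = 14/5 + 4/3 = 62/15.


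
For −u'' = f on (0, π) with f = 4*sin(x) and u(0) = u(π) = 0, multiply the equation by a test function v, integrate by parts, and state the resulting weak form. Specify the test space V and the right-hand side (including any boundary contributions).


V = H^1_0(0, π) (so v(0) = v(π) = 0); weak form: ∫_0^π u'v' dx = ∫_0^π (4*sin(x)) v dx for all v ∈ V.

Multiply both sides by a test function v and integrate from 0 to π:
  ∫_0^π −u''(x) v(x) dx = ∫_0^π f(x) v(x) dx.
Integrate the LHS by parts once:
  ∫_0^π −u'' v dx = −[u'(x) v(x)]_0^π + ∫_0^π u'(x) v'(x) dx.
Thus ∫_0^π u'(x) v'(x) dx = ∫_0^π f(x) v(x) dx + [u'(x) v(x)]_0^π.
Choose V so that boundary terms are either known or forced to vanish.
u is Dirichlet: u(0) = u(π) = 0. Let V = H^1_0(0, π); then v(0) = v(π) = 0, and [u' v]_0^π = 0.
Weak formulation: find u (satisfying any essential BC) such that ∫_0^π u'(x) v'(x) dx = ∫_0^π f v dx for all v ∈ V.
Substituting f(x) = 4*sin(x), the right-hand side is ∫_0^π (4*sin(x)) v dx.


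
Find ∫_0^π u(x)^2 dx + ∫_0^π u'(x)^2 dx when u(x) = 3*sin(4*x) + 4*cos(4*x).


||u||_{H^1(0,π)}^2 = 425*π/2

u'(x) = -16*sin(4*x) + 12*cos(4*x).
Expand u² and (u')² and integrate term by term on (0, π), using: for integers n ≥ 1, ∫_0^π sin²(nx) dx = ∫_0^π cos²(nx) dx = π/2; for n ≠ n', ∫_0^π sin(nx)sin(n'x) dx = ∫_0^π cos(nx)cos(n'x) dx = 0; and by product-to-sum, ∫_0^π sin(nx)cos(n'x) dx = ½∫_0^π [sin((n+n')x) + sin((n−n')x)] dx, which is 0 when n+n' is even and 2n/(n²−n'²) when n+n' is odd (it need not vanish on (0, π)).
  u² squared terms: (3)²·∫sin(4x)² dx = 9·π/2 = 9*π/2;  (4)²·∫cos(4x)² dx = 16·π/2 = 8*π.
  u² cross terms: 2·(3)·(4)·∫sin(4x)·cos(4x) dx = 24·(0) = 0.
  So ∫_0^π u² dx = 9*π/2 + 8*π + 0 = 25*π/2.
  (u')² squared terms: (-16)²·∫sin(4x)² dx = 256·π/2 = 128*π;  (12)²·∫cos(4x)² dx = 144·π/2 = 72*π.
  (u')² cross terms: 2·(-16)·(12)·∫sin(4x)·cos(4x) dx = -384·(0) = 0.
  So ∫_0^π (u')² dx = 128*π + 72*π + 0 = 200*π.
||u||_{H^1}^2 = (25*π/2) + (200*π) = 425*π/2.


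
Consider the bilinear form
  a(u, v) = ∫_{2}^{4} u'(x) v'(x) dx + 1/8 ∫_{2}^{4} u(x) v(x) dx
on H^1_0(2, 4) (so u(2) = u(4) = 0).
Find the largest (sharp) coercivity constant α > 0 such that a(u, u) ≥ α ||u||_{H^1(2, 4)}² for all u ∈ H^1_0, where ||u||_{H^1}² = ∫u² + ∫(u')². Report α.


α = (1/2 + π^2)/(4 + π^2)

Coercivity of a(·,·) on H^1_0(2, 4) means a(u, u) ≥ α ||u||_{H^1}² for every u ∈ H^1_0.
The interval has length L = 2, and Poincaré/coercivity depend only on L. Here a(u, u) = ∫(u')² + (1/8)·∫u².
Here 0 < c = 1/8 < 1. The condition a(u,u) ≥ α||u||_{H^1}² reads (1−α)∫(u')² ≥ (α−c)∫u². Any admissible α is ≤ 1 (rapidly oscillating u have ∫u²/∫(u')² → 0), and α = 1 would force 0 ≥ (1−c)∫u², impossible since c < 1; so 1−α > 0. By the sharp Poincaré inequality on H^1_0 of an interval of length L, ∫(u')² ≥ (π/L)²∫u² with equality for the first sine mode sin(π(x−x₀)/L) (x₀ the left endpoint), so the inequality holds for all u iff (1−α)(π/L)² ≥ α − c, i.e. α ≤ ((π/L)² + c)/((π/L)² + 1) = (1 + c(L/π)²)/(1 + (L/π)²). With (π/L)² = π^2/4 and c = 1/8, the largest admissible constant is α = ((π/L)² + c)/((π/L)² + 1).
Simplifying, α = (1/2 + π^2)/(4 + π^2).


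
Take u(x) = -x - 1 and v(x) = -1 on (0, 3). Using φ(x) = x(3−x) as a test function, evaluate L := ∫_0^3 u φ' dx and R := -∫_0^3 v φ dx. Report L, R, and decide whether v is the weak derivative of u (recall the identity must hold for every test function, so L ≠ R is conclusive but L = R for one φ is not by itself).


LHS = 9/2, RHS = 9/2. Yes, v = u' weakly.

u(x) = -x - 1, classical derivative u'(x) = -1.
φ(x) = x(3−x), so φ'(x) = 3 - 2*x.
Note φ(0) = φ(3) = 0, so the boundary term u·φ vanishes.
LHS = ∫_0^3 u(x) φ'(x) dx = ∫_0^3 (2*x^2 - x - 3) dx. Term by term:
  ∫_0^3 2*x^2 dx = 18;  ∫_0^3 -x dx = -9/2;  ∫_0^3 -3 dx = -9.
Sum: 18 − 9/2 − 9 = 9/2.
So LHS = 9/2.
∫_0^3 v(x) φ(x) dx = ∫_0^3 (x^2 - 3*x) dx. Term by term:
  ∫_0^3 x^2 dx = 9;  ∫_0^3 -3*x dx = -27/2.
Sum: 9 − 27/2 = -9/2.
So RHS = -∫_0^3 v(x) φ(x) dx = 9/2.
LHS = RHS, so the identity holds for this test φ.
Moreover u is smooth here and v(x) = u'(x) = -1 pointwise, so the identity holds for every test function. Hence v is the weak derivative of u.


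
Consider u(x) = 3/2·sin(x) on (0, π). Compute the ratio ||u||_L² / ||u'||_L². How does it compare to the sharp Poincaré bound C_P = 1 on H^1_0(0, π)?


||u||_L² / ||u'||_L² = 1 = C_P.

u(x) = 3/2·sin(x), so u'(x) = 3*cos(x)/2.
Writing u(x) = A·sin(kπx/L) with A = 3/2 and k = 1, use ∫_0^L sin²(kπx/L) dx = L/2 and ∫_0^L cos²(kπx/L) dx = L/2.
u² = 9/4·sin²(x) and (u')² = 9/4·cos²(x), and each of sin², cos² integrates to L/2 = π/2 over (0, π).
∫_0^π u² dx = 9*π/8, so ||u||_L² = 3*sqrt(2)*sqrt(π)/4.
∫_0^π (u')² dx = 9*π/8, so ||u'||_L² = 3*sqrt(2)*sqrt(π)/4.
Ratio ||u||_L² / ||u'||_L² = 1.
Sharp Poincaré constant on H^1_0(0, π) is C_P = L/π = 1, achieved by sin(x).
This is the k = 1 eigenfunction (up to amplitude), so the ratio equals the sharp Poincaré constant exactly.


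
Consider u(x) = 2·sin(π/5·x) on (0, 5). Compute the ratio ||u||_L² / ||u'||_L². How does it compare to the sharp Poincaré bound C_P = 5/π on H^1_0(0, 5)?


||u||_L² / ||u'||_L² = 5/π = C_P.

u(x) = 2·sin(π/5·x), so u'(x) = 2*π*cos(π*x/5)/5.
Writing u(x) = A·sin(kπx/L) with A = 2 and k = 1, use ∫_0^L sin²(kπx/L) dx = L/2 and ∫_0^L cos²(kπx/L) dx = L/2.
u² = 4·sin²(π/5·x) and (u')² = 4*π^2/25·cos²(π/5·x), and each of sin², cos² integrates to L/2 = 5/2 over (0, 5).
∫_0^5 u² dx = 10, so ||u||_L² = sqrt(10).
∫_0^5 (u')² dx = 2*π^2/5, so ||u'||_L² = sqrt(10)*π/5.
Ratio ||u||_L² / ||u'||_L² = 5/π.
Sharp Poincaré constant on H^1_0(0, 5) is C_P = L/π = 5/π, achieved by sin(π/5·x).
This is the k = 1 eigenfunction (up to amplitude), so the ratio equals the sharp Poincaré constant exactly.


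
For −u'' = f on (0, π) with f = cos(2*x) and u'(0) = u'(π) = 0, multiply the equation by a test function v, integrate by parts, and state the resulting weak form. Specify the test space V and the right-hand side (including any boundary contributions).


V = H^1(0, π) (no boundary constraint on v; u is determined up to an additive constant); weak form: ∫_0^π u'v' dx = ∫_0^π (cos(2*x)) v dx for all v ∈ V.

Multiply both sides by a test function v and integrate from 0 to π:
  ∫_0^π −u''(x) v(x) dx = ∫_0^π f(x) v(x) dx.
Integrate the LHS by parts once:
  ∫_0^π −u'' v dx = −[u'(x) v(x)]_0^π + ∫_0^π u'(x) v'(x) dx.
Thus ∫_0^π u'(x) v'(x) dx = ∫_0^π f(x) v(x) dx + [u'(x) v(x)]_0^π.
Choose V so that boundary terms are either known or forced to vanish.
u has homogeneous Neumann: u'(0) = u'(π) = 0. So [u' v]_0^π = 0·v(π) − 0·v(0) = 0 for any v; take V = H^1(0, π).
Weak formulation: find u (satisfying any essential BC) such that ∫_0^π u'(x) v'(x) dx = ∫_0^π f v dx for all v ∈ V (homogeneous Neumann, so boundary terms vanish).
Substituting f(x) = cos(2*x), the right-hand side is ∫_0^π (cos(2*x)) v dx.
Compatibility check (pure Neumann): taking v ≡ 1 ∈ V gives 0 = ∫_0^π f dx + (0) − (0), i.e. ∫_0^π f dx must equal u'(0) − u'(π) = 0. Indeed ∫_0^π (cos(2*x)) dx = 0, so the data are compatible. The solution is then unique only up to an additive constant (fix it e.g. by requiring ∫_0^π u dx = 0).


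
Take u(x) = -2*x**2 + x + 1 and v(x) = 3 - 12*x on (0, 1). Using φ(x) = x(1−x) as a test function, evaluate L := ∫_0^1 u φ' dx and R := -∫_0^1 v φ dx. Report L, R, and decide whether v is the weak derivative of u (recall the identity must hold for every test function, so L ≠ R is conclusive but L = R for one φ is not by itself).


LHS = 1/6, RHS = 1/2. No, v is not the weak derivative of u.

u(x) = -2*x**2 + x + 1, classical derivative u'(x) = 1 - 4*x.
φ(x) = x(1−x), so φ'(x) = 1 - 2*x.
Note φ(0) = φ(1) = 0, so the boundary term u·φ vanishes.
LHS = ∫_0^1 u(x) φ'(x) dx = ∫_0^1 (4*x^3 - 4*x^2 - x + 1) dx. Term by term:
  ∫_0^1 4*x^3 dx = 1;  ∫_0^1 -4*x^2 dx = -4/3;  ∫_0^1 -x dx = -1/2;
  ∫_0^1 1 dx = 1.
Sum: 1 − 4/3 − 1/2 + 1 = 1/6.
So LHS = 1/6.
∫_0^1 v(x) φ(x) dx = ∫_0^1 (12*x^3 - 15*x^2 + 3*x) dx. Term by term:
  ∫_0^1 12*x^3 dx = 3;  ∫_0^1 -15*x^2 dx = -5;  ∫_0^1 3*x dx = 3/2.
Sum: 3 − 5 + 3/2 = -1/2.
So RHS = -∫_0^1 v(x) φ(x) dx = 1/2.
LHS − RHS = -1/3 ≠ 0, so the identity fails.
(For a valid weak derivative the identity must hold for EVERY test function, in particular this one. The failure shows v is NOT the weak derivative of u.)
Correct weak derivative would be u'(x) = 1 - 4*x.


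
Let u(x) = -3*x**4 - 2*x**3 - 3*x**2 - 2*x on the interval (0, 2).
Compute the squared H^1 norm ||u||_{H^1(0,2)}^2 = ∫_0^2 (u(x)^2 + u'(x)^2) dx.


||u||_{H^1}^2 = 812584/105

The H^1 norm (squared) on an interval (0, L) is
  ||u||_{H^1}^2 = ∫_0^L u(x)^2 dx + ∫_0^L u'(x)^2 dx.
Compute u'(x) = -12*x**3 - 6*x**2 - 6*x - 2.
Then u(x)^2 = 9*x**8 + 12*x**7 + 22*x**6 + 24*x**5 + 17*x**4 + 12*x**3 + 4*x**2 and u'(x)^2 = 144*x**6 + 144*x**5 + 180*x**4 + 120*x**3 + 60*x**2 + 24*x + 4.
Integrate each monomial from 0 to 2 using ∫_0^2 c·x^n dx = c·2^(n+1)/(n+1):
  ∫_0^2 u(x)^2 dx = ∫_0^2 (9*x^8 + 12*x^7 + 22*x^6 + 24*x^5 + 17*x^4 + 12*x^3 + 4*x^2) dx. Term by term:
    ∫_0^2 9*x^8 dx = 512;  ∫_0^2 12*x^7 dx = 384;  ∫_0^2 22*x^6 dx = 2816/7;
    ∫_0^2 24*x^5 dx = 256;  ∫_0^2 17*x^4 dx = 544/5;  ∫_0^2 12*x^3 dx = 48;
    ∫_0^2 4*x^2 dx = 32/3.
  Sum: 512 + 384 + 2816/7 + 256 + 544/5 + 48 + 32/3 = 180784/105.
  ∫_0^2 u'(x)^2 dx = ∫_0^2 (144*x^6 + 144*x^5 + 180*x^4 + 120*x^3 + 60*x^2 + 24*x + 4) dx. Term by term:
    ∫_0^2 144*x^6 dx = 18432/7;  ∫_0^2 144*x^5 dx = 1536;  ∫_0^2 180*x^4 dx = 1152;
    ∫_0^2 120*x^3 dx = 480;  ∫_0^2 60*x^2 dx = 160;  ∫_0^2 24*x dx = 48;
    ∫_0^2 4 dx = 8.
  Sum: 18432/7 + 1536 + 1152 + 480 + 160 + 48 + 8 = 42120/7.
Adding: ||u||_{H^1}^2 = 180784/105 + 42120/7 = 812584/105.


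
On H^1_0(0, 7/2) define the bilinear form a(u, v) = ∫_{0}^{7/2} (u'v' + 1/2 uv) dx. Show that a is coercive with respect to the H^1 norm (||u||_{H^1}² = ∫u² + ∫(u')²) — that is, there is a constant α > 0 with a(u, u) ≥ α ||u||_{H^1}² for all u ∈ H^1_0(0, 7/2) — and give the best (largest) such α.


α = (49 + 8*π^2)/(2*(4*π^2 + 49))

Coercivity of a(·,·) on H^1_0(0, 7/2) means a(u, u) ≥ α ||u||_{H^1}² for every u ∈ H^1_0.
The interval has length L = 7/2, and Poincaré/coercivity depend only on L. Here a(u, u) = ∫(u')² + (1/2)·∫u².
Here 0 < c = 1/2 < 1. The condition a(u,u) ≥ α||u||_{H^1}² reads (1−α)∫(u')² ≥ (α−c)∫u². Any admissible α is ≤ 1 (rapidly oscillating u have ∫u²/∫(u')² → 0), and α = 1 would force 0 ≥ (1−c)∫u², impossible since c < 1; so 1−α > 0. By the sharp Poincaré inequality on H^1_0 of an interval of length L, ∫(u')² ≥ (π/L)²∫u² with equality for the first sine mode sin(π(x−x₀)/L) (x₀ the left endpoint), so the inequality holds for all u iff (1−α)(π/L)² ≥ α − c, i.e. α ≤ ((π/L)² + c)/((π/L)² + 1) = (1 + c(L/π)²)/(1 + (L/π)²). With (π/L)² = 4*π^2/49 and c = 1/2, the largest admissible constant is α = ((π/L)² + c)/((π/L)² + 1).
Simplifying, α = (49 + 8*π^2)/(2*(4*π^2 + 49)).


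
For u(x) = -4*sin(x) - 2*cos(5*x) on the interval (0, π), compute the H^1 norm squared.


||u||_{H^1(0,π)}^2 = 68*π

u'(x) = 10*sin(5*x) - 4*cos(x).
Expand u² and (u')² and integrate term by term on (0, π), using: for integers n ≥ 1, ∫_0^π sin²(nx) dx = ∫_0^π cos²(nx) dx = π/2; for n ≠ n', ∫_0^π sin(nx)sin(n'x) dx = ∫_0^π cos(nx)cos(n'x) dx = 0; and by product-to-sum, ∫_0^π sin(nx)cos(n'x) dx = ½∫_0^π [sin((n+n')x) + sin((n−n')x)] dx, which is 0 when n+n' is even and 2n/(n²−n'²) when n+n' is odd (it need not vanish on (0, π)).
  u² squared terms: (-4)²·∫sin(x)² dx = 16·π/2 = 8*π;  (-2)²·∫cos(5x)² dx = 4·π/2 = 2*π.
  u² cross terms: 2·(-4)·(-2)·∫sin(x)·cos(5x) dx = 16·(0) = 0.
  So ∫_0^π u² dx = 8*π + 2*π + 0 = 10*π.
  (u')² squared terms: (-4)²·∫cos(x)² dx = 16·π/2 = 8*π;  (10)²·∫sin(5x)² dx = 100·π/2 = 50*π.
  (u')² cross terms: 2·(-4)·(10)·∫cos(x)·sin(5x) dx = -80·(0) = 0.
  So ∫_0^π (u')² dx = 8*π + 50*π + 0 = 58*π.
||u||_{H^1}^2 = (10*π) + (58*π) = 68*π.


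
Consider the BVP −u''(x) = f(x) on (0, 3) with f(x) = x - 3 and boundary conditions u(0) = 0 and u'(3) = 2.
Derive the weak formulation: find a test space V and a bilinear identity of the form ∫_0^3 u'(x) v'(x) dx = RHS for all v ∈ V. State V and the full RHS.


V = {v ∈ H^1(0, 3) : v(0) = 0} (test functions vanish at x = 0 where u is specified); weak form: ∫_0^3 u'v' dx = ∫_0^3 (x - 3) v dx + 2·v(3) for all v ∈ V.

Multiply both sides by a test function v and integrate from 0 to 3:
  ∫_0^3 −u''(x) v(x) dx = ∫_0^3 f(x) v(x) dx.
Integrate the LHS by parts once:
  ∫_0^3 −u'' v dx = −[u'(x) v(x)]_0^3 + ∫_0^3 u'(x) v'(x) dx.
Thus ∫_0^3 u'(x) v'(x) dx = ∫_0^3 f(x) v(x) dx + [u'(x) v(x)]_0^3.
Choose V so that boundary terms are either known or forced to vanish.
Mixed BC: u(0) = 0 (Dirichlet) and u'(3) = 2 (Neumann). Define V = {v ∈ H^1(0, 3) : v(0) = 0}. Then [u' v]_0^3 = u'(3)·v(3) − u'(0)·0 = 2·v(3).
Weak formulation: find u (satisfying any essential BC) such that ∫_0^3 u'(x) v'(x) dx = ∫_0^3 f v dx + 2·v(3) for all v ∈ V (Dirichlet at 0 absorbed into V; Neumann datum at x = 3 contributes the boundary term).
Substituting f(x) = x - 3, the right-hand side is ∫_0^3 (x - 3) v dx + 2·v(3).


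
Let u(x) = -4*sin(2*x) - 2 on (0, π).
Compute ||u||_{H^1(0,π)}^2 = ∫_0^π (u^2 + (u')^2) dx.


||u||_{H^1(0,π)}^2 = 44*π

u'(x) = -8*cos(2*x).
Expand u² and (u')² and integrate term by term on (0, π), using: for integers n ≥ 1, ∫_0^π sin²(nx) dx = ∫_0^π cos²(nx) dx = π/2; for n ≠ n', ∫_0^π sin(nx)sin(n'x) dx = ∫_0^π cos(nx)cos(n'x) dx = 0; and by product-to-sum, ∫_0^π sin(nx)cos(n'x) dx = ½∫_0^π [sin((n+n')x) + sin((n−n')x)] dx, which is 0 when n+n' is even and 2n/(n²−n'²) when n+n' is odd (it need not vanish on (0, π)). For the constant mode: ∫_0^π 1 dx = π, ∫_0^π cos(nx) dx = 0, ∫_0^π sin(nx) dx = (1−(−1)^n)/n.
  u² squared terms: (-2)²·∫1 dx = 4·π = 4*π;  (-4)²·∫sin(2x)² dx = 16·π/2 = 8*π.
  u² cross terms: 2·(-2)·(-4)·∫1·sin(2x) dx = 16·(0) = 0.
  So ∫_0^π u² dx = 4*π + 8*π + 0 = 12*π.
  (u')² squared terms: (-8)²·∫cos(2x)² dx = 64·π/2 = 32*π.
  So ∫_0^π (u')² dx = 32*π.
||u||_{H^1}^2 = (12*π) + (32*π) = 44*π.
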